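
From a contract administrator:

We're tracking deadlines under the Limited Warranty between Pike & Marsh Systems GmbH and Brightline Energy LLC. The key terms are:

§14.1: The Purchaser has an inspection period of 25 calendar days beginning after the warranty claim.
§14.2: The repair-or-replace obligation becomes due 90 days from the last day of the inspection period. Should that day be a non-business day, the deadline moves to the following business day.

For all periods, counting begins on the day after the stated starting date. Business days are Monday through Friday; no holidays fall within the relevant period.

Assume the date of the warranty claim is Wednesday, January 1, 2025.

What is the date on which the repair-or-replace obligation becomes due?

April 28, 2025

The last day of the inspection period: January 1, 2025 + 25 days = January 26, 2025.
The date on which the repair-or-replace obligation becomes due: January 26, 2025 + 90 days = April 26, 2025. That falls on a Saturday, so it rolls to the next business day, Monday, April 28, 2025.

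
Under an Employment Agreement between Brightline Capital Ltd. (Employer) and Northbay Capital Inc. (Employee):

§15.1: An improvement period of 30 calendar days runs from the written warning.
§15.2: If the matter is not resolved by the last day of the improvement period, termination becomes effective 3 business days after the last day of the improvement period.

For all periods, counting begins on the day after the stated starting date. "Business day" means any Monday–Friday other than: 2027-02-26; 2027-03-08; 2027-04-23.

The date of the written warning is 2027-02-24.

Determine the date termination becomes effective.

The last day of the improvement period: 2027-02-24 + 30 days = 2027-03-26.
The date termination becomes effective: 3 business days after Friday, 2027-03-26, skipping weekends — Mar 29, Mar 30, Mar 31 — lands on Wednesday, 2027-03-31.

2027-03-31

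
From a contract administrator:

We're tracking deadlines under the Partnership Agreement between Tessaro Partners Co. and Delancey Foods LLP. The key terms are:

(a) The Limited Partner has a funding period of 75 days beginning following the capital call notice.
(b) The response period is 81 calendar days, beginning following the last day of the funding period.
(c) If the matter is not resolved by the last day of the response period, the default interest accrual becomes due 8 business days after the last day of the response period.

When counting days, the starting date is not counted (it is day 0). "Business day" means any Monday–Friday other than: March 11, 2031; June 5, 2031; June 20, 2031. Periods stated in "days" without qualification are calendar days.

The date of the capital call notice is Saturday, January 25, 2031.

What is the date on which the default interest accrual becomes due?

The last day of the funding period: 75 calendar days after January 25, 2031 is April 10, 2031.
The last day of the response period: 81 calendar days after April 10, 2031 is June 30, 2031.
From Monday, June 30, 2031, 8 business days (Jul 1, Jul 2, Jul 3, Jul 4, Jul 7, Jul 8, Jul 9, Jul 10, skipping weekends) brings us to Thursday, July 10, 2031, which is the date on which the default interest accrual becomes due.

July 10, 2031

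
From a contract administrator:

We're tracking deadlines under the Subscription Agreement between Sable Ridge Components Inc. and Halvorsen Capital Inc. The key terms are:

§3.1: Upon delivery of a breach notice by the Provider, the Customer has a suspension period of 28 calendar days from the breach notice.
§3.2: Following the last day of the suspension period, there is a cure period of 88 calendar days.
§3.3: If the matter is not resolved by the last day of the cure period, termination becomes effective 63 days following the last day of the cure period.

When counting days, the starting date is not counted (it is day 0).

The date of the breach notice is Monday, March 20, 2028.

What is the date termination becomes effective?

September 15, 2028

The last day of the suspension period: March 20, 2028 + 28 days = April 17, 2028.
Adding 88 calendar days to April 17, 2028 gives July 14, 2028, which is the last day of the cure period.
Adding 63 calendar days to July 14, 2028 gives September 15, 2028, which is the date termination becomes effective.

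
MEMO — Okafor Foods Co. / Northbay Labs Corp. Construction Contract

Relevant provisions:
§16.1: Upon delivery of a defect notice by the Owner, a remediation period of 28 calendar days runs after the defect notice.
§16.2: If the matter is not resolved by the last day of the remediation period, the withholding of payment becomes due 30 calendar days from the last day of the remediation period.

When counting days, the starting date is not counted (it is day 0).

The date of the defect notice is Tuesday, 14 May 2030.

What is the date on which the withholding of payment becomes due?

11 July 2030

The last day of the remediation period: 28 calendar days after 14 May 2030 is 11 June 2030.
The date on which the withholding of payment becomes due: 30 calendar days after 11 June 2030 is 11 July 2030.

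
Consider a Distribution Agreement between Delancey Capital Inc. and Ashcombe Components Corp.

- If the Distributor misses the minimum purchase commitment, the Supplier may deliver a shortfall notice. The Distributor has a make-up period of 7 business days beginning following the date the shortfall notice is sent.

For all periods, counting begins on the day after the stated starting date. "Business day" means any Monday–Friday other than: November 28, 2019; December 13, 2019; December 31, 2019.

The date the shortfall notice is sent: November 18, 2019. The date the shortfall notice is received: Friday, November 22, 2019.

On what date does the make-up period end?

November 27, 2019

From Monday, November 18, 2019, 7 business days (Nov 19, Nov 20, Nov 21, Nov 22, Nov 25, Nov 26, Nov 27, skipping weekends) brings us to Wednesday, November 27, 2019, which is the last day of the make-up period.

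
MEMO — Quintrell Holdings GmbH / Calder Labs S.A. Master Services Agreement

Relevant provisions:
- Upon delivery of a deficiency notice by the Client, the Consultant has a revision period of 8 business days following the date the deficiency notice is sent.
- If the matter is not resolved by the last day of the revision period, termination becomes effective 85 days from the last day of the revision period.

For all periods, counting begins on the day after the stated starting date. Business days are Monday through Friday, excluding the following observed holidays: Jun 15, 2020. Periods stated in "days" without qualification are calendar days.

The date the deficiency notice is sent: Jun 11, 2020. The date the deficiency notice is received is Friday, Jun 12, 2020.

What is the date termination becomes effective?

Sep 17, 2020

From Thursday, Jun 11, 2020, 8 business days (Jun 12, Jun 16, Jun 17, Jun 18, Jun 19, Jun 22, Jun 23, Jun 24, skipping weekends and the listed holiday on Jun 15) brings us to Wednesday, Jun 24, 2020, which is the last day of the revision period.
The date termination becomes effective: Jun 24, 2020 + 85 days = Sep 17, 2020.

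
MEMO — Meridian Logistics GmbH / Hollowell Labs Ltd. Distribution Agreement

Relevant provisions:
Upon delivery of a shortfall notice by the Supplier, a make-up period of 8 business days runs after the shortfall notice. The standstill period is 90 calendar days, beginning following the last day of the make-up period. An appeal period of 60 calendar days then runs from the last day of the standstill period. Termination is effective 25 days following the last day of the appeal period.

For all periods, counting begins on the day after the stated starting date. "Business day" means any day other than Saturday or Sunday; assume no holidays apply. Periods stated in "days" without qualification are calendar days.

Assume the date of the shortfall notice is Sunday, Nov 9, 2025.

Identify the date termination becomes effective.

May 13, 2026

The last day of the make-up period: 8 business days after Sunday, Nov 9, 2025, skipping weekends — Nov 10, Nov 11, Nov 12, Nov 13, Nov 14, Nov 17, Nov 18, Nov 19 — lands on Wednesday, Nov 19, 2025.
The last day of the standstill period: Nov 19, 2025 + 90 days = Feb 17, 2026.
Adding 60 calendar days to Feb 17, 2026 gives Apr 18, 2026, which is the last day of the appeal period.
The date termination becomes effective: 25 calendar days after Apr 18, 2026 is May 13, 2026.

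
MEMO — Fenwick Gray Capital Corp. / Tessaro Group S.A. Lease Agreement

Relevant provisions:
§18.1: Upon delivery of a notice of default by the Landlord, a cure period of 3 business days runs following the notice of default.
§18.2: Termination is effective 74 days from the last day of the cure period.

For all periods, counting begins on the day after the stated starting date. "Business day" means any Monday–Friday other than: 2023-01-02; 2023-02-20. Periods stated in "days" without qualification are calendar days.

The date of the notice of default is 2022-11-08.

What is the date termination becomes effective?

2023-01-24

From Tuesday, 2022-11-08, 3 business days (Nov 9, Nov 10, Nov 11, skipping weekends) brings us to Friday, 2022-11-11, which is the last day of the cure period.
Adding 74 calendar days to 2022-11-11 gives 2023-01-24, which is the date termination becomes effective.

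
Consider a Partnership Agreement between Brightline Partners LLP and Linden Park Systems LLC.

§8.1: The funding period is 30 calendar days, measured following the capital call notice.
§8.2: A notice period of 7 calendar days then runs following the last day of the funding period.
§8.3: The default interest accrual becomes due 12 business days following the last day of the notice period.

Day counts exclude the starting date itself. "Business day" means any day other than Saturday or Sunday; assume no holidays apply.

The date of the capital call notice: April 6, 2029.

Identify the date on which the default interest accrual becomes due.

The last day of the funding period: 30 calendar days after April 6, 2029 is May 6, 2029.
The last day of the notice period: 7 calendar days after May 6, 2029 is May 13, 2029.
From Sunday, May 13, 2029, 12 business days (May 14, May 15, May 16, May 17, …, May 25, May 28, May 29, skipping weekends) brings us to Tuesday, May 29, 2029, which is the date on which the default interest accrual becomes due.

May 29, 2029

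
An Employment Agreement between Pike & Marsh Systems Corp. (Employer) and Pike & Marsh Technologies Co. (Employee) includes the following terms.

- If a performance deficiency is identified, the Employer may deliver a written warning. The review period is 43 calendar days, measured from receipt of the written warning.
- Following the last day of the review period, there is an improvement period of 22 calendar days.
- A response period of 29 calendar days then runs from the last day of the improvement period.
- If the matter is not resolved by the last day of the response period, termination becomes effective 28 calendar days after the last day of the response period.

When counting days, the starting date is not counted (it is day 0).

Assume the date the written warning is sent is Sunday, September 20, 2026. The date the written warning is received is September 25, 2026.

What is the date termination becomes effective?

January 25, 2027

The last day of the review period: 43 calendar days after September 25, 2026 is November 7, 2026.
Adding 22 calendar days to November 7, 2026 gives November 29, 2026, which is the last day of the improvement period.
The last day of the response period: November 29, 2026 + 29 days = December 28, 2026.
Adding 28 calendar days to December 28, 2026 gives January 25, 2027, which is the date termination becomes effective.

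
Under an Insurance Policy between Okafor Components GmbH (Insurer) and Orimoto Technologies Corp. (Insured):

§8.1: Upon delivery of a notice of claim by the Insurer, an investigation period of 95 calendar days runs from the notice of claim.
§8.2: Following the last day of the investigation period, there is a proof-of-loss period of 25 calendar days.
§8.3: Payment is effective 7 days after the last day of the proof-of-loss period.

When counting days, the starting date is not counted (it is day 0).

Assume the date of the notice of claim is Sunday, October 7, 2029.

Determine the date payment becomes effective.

February 11, 2030

The last day of the investigation period: 95 calendar days after October 7, 2029 is January 10, 2030.
Adding 25 calendar days to January 10, 2030 gives February 4, 2030, which is the last day of the proof-of-loss period.
The date payment becomes effective: 7 calendar days after February 4, 2030 is February 11, 2030.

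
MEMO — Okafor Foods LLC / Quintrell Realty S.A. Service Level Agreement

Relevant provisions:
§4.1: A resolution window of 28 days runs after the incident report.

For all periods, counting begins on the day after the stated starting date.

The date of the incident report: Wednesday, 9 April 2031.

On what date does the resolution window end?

7 May 2031

Adding 28 calendar days to 9 April 2031 gives 7 May 2031, which is the last day of the resolution window.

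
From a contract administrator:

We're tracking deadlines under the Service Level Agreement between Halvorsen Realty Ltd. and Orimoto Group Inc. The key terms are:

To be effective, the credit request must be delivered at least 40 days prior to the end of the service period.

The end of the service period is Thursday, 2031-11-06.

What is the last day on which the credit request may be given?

2031-09-27

2031-11-06 minus 40 days is 2031-09-27.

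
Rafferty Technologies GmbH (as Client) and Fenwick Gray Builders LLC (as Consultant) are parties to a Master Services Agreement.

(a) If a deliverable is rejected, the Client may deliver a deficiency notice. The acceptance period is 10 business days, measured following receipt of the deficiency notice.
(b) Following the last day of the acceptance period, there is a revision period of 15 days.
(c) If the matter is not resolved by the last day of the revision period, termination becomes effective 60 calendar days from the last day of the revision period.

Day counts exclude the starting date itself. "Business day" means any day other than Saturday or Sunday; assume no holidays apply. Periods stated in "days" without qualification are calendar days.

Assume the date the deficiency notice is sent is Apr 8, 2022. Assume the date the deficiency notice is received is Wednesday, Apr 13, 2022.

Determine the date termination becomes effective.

Jul 11, 2022

The last day of the acceptance period: 10 business days after Wednesday, Apr 13, 2022, skipping weekends — Apr 14, Apr 15, Apr 18, Apr 19, Apr 20, Apr 21, Apr 22, Apr 25, Apr 26, Apr 27 — lands on Wednesday, Apr 27, 2022.
The last day of the revision period: 15 calendar days after Apr 27, 2022 is May 12, 2022.
The date termination becomes effective: 60 calendar days after May 12, 2022 is Jul 11, 2022.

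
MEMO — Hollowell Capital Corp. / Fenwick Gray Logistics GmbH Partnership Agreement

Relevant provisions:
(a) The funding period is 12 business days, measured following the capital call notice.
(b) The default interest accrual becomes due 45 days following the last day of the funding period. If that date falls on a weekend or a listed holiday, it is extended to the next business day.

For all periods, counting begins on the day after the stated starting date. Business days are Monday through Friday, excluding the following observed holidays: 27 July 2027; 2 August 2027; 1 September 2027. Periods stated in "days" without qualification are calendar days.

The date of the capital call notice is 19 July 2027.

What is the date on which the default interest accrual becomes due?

20 September 2027

From Monday, 19 July 2027, 12 business days (Jul 20, Jul 21, Jul 22, Jul 23, …, Aug 4, Aug 5, Aug 6, skipping weekends and the listed holidays on Jul 27, Aug 2) brings us to Friday, 6 August 2027, which is the last day of the funding period.
The date on which the default interest accrual becomes due: 6 August 2027 + 45 days = 20 September 2027. 20 September 2027 is a Monday and is not a listed holiday, so no roll-forward applies.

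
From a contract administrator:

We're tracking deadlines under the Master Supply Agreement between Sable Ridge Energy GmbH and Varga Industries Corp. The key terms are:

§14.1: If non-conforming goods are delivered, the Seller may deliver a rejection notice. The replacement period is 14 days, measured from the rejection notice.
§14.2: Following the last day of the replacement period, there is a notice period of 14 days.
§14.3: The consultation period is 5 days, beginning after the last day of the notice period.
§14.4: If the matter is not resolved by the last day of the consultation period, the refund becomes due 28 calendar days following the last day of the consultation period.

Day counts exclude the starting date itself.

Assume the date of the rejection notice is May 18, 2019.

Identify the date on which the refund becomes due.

Adding 14 calendar days to May 18, 2019 gives June 1, 2019, which is the last day of the replacement period.
The last day of the notice period: 14 calendar days after June 1, 2019 is June 15, 2019.
Adding 5 calendar days to June 15, 2019 gives June 20, 2019, which is the last day of the consultation period.
The date on which the refund becomes due: June 20, 2019 + 28 days = July 18, 2019.

July 18, 2019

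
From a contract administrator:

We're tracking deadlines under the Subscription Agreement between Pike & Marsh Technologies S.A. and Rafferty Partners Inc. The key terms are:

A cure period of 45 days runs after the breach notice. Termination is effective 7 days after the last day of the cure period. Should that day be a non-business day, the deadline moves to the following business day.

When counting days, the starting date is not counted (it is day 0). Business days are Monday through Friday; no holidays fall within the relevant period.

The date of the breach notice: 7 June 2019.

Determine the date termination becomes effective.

The last day of the cure period: 45 calendar days after 7 June 2019 is 22 July 2019.
The date termination becomes effective: 7 calendar days after 22 July 2019 is 29 July 2019. 29 July 2019 is a Monday, so no roll-forward applies.

29 July 2019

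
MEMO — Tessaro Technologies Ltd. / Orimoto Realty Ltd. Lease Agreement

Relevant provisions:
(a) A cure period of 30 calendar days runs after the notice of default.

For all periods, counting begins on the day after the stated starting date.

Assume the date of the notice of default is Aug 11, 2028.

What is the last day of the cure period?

Adding 30 calendar days to Aug 11, 2028 gives Sep 10, 2028, which is the last day of the cure period.

Sep 10, 2028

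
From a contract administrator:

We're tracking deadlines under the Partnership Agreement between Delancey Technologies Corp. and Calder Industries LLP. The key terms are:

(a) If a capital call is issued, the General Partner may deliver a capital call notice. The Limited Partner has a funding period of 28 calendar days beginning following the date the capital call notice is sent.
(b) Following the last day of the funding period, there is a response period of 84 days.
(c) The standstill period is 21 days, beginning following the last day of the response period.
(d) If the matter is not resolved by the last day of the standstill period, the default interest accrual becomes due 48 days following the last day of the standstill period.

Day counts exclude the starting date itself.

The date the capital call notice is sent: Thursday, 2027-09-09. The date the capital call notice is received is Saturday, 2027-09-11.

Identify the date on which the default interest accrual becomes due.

2028-03-08

The last day of the funding period: 28 calendar days after 2027-09-09 is 2027-10-07.
The last day of the response period: 2027-10-07 + 84 days = 2027-12-30.
The last day of the standstill period: 2027-12-30 + 21 days = 2028-01-20.
The date on which the default interest accrual becomes due: 48 calendar days after 2028-01-20 is 2028-03-08.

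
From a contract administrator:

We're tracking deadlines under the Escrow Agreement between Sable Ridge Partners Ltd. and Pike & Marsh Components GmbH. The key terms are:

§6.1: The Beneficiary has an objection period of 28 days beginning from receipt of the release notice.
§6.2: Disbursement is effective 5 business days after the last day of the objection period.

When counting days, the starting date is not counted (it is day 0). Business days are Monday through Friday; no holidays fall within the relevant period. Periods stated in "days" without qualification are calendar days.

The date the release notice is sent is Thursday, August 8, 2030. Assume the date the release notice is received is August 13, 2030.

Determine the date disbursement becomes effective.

The last day of the objection period: 28 calendar days after August 13, 2030 is September 10, 2030.
The date disbursement becomes effective: counting 5 business days from Tuesday, September 10, 2030 (Sep 11, Sep 12, Sep 13, Sep 16, Sep 17, skipping weekends) reaches Tuesday, September 17, 2030.

September 17, 2030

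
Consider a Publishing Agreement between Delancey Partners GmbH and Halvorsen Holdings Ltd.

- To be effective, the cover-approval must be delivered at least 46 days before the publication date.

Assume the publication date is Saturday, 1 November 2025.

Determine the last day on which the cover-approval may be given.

Counting back 46 calendar days from 1 November 2025 gives 16 September 2025.

16 September 2025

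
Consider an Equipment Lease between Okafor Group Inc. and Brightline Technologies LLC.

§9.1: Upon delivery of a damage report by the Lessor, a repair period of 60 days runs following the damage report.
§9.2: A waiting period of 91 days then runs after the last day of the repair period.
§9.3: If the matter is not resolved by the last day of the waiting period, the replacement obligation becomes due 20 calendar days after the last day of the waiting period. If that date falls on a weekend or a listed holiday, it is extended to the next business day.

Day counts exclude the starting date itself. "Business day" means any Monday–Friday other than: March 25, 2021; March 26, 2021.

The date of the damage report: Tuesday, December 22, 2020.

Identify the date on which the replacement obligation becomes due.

The last day of the repair period: December 22, 2020 + 60 days = February 20, 2021.
The last day of the waiting period: 91 calendar days after February 20, 2021 is May 22, 2021.
The date on which the replacement obligation becomes due: May 22, 2021 + 20 days = June 11, 2021. June 11, 2021 is a Friday and is not a listed holiday, so no roll-forward applies.

June 11, 2021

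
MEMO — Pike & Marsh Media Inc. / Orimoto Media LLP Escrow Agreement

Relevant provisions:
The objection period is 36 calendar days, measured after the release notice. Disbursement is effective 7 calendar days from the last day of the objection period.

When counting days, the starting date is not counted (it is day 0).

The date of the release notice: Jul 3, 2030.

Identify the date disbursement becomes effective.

Aug 15, 2030

Adding 36 calendar days to Jul 3, 2030 gives Aug 8, 2030, which is the last day of the objection period.
The date disbursement becomes effective: Aug 8, 2030 + 7 days = Aug 15, 2030.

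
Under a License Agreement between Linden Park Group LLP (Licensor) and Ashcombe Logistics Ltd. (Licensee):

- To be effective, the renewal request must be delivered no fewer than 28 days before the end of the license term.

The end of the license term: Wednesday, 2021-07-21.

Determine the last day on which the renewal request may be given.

Counting back 28 calendar days from 2021-07-21 gives 2021-06-23.

2021-06-23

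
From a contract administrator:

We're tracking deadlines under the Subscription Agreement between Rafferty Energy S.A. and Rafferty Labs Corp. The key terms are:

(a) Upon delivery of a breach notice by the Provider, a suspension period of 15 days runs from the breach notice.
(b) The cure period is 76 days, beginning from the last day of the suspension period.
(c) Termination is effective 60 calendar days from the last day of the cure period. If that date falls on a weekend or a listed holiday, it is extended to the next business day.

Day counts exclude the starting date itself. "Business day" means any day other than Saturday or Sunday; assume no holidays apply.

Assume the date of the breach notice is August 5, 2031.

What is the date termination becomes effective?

January 5, 2032

The last day of the suspension period: 15 calendar days after August 5, 2031 is August 20, 2031.
Adding 76 calendar days to August 20, 2031 gives November 4, 2031, which is the last day of the cure period.
The date termination becomes effective: November 4, 2031 + 60 days = January 3, 2032. That falls on a Saturday, so it rolls to the next business day, Monday, January 5, 2032.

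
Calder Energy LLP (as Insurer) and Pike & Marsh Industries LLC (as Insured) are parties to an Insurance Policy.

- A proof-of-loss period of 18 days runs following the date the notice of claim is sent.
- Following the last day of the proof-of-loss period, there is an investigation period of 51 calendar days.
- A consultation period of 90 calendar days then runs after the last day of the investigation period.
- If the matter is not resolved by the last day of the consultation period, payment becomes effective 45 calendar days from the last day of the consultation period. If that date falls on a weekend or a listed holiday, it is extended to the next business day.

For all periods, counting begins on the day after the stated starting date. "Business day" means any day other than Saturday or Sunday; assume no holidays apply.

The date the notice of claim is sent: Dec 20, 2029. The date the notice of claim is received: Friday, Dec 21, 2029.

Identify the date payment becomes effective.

The last day of the proof-of-loss period: 18 calendar days after Dec 20, 2029 is Jan 7, 2030.
The last day of the investigation period: Jan 7, 2030 + 51 days = Feb 27, 2030.
The last day of the consultation period: 90 calendar days after Feb 27, 2030 is May 28, 2030.
The date payment becomes effective: 45 calendar days after May 28, 2030 is Jul 12, 2030. Jul 12, 2030 is a Friday, so no roll-forward applies.

Jul 12, 2030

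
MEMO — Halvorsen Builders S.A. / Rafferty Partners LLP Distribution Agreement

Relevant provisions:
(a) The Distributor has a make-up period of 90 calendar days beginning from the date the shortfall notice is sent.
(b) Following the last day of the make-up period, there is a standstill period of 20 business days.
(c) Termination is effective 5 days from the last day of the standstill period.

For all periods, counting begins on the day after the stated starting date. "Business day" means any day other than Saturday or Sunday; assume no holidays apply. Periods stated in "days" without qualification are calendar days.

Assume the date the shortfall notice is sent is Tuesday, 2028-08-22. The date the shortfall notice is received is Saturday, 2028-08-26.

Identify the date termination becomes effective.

Adding 90 calendar days to 2028-08-22 gives 2028-11-20, which is the last day of the make-up period.
The last day of the standstill period: counting 20 business days from Monday, 2028-11-20 (Nov 21, Nov 22, Nov 23, Nov 24, …, Dec 14, Dec 15, Dec 18, skipping weekends) reaches Monday, 2028-12-18.
The date termination becomes effective: 2028-12-18 + 5 days = 2028-12-23.

2028-12-23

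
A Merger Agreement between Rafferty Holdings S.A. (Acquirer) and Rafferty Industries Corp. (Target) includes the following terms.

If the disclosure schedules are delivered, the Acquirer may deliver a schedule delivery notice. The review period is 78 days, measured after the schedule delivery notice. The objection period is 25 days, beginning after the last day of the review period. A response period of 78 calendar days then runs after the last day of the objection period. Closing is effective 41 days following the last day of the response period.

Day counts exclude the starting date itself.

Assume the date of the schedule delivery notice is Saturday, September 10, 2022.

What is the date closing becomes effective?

April 20, 2023

The last day of the review period: September 10, 2022 + 78 days = November 27, 2022.
The last day of the objection period: 25 calendar days after November 27, 2022 is December 22, 2022.
The last day of the response period: 78 calendar days after December 22, 2022 is March 10, 2023.
The date closing becomes effective: 41 calendar days after March 10, 2023 is April 20, 2023.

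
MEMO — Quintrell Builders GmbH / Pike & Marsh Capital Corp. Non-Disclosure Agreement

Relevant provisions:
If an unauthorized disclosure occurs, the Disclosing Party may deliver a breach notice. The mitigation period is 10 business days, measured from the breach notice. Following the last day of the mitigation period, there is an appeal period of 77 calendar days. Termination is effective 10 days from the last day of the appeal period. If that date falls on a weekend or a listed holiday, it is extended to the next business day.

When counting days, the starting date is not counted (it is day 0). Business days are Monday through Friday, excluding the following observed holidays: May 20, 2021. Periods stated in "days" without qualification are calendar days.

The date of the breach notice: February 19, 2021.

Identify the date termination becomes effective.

The last day of the mitigation period: counting 10 business days from Friday, February 19, 2021 (Feb 22, Feb 23, Feb 24, Feb 25, Feb 26, Mar 1, Mar 2, Mar 3, Mar 4, Mar 5, skipping weekends) reaches Friday, March 5, 2021.
The last day of the appeal period: 77 calendar days after March 5, 2021 is May 21, 2021.
The date termination becomes effective: May 21, 2021 + 10 days = May 31, 2021. May 31, 2021 is a Monday and is not a listed holiday, so no roll-forward applies.

May 31, 2021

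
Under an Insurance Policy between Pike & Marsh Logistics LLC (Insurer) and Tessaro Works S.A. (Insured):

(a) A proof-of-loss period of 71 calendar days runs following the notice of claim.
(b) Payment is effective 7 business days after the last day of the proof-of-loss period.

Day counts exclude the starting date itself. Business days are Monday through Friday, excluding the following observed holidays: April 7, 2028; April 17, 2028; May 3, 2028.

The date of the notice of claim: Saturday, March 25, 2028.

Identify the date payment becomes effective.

June 13, 2028

Adding 71 calendar days to March 25, 2028 gives June 4, 2028, which is the last day of the proof-of-loss period.
From Sunday, June 4, 2028, 7 business days (Jun 5, Jun 6, Jun 7, Jun 8, Jun 9, Jun 12, Jun 13, skipping weekends) brings us to Tuesday, June 13, 2028, which is the date payment becomes effective.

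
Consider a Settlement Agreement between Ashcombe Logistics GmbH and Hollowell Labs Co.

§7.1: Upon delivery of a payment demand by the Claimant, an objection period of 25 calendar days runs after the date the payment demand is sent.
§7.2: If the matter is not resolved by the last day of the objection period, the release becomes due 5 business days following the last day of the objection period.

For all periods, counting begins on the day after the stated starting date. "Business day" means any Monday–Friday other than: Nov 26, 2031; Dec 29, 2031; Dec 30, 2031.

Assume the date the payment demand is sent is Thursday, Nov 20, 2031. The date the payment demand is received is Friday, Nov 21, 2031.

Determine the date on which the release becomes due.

Dec 22, 2031

Adding 25 calendar days to Nov 20, 2031 gives Dec 15, 2031, which is the last day of the objection period.
The date on which the release becomes due: counting 5 business days from Monday, Dec 15, 2031 (Dec 16, Dec 17, Dec 18, Dec 19, Dec 22, skipping weekends) reaches Monday, Dec 22, 2031.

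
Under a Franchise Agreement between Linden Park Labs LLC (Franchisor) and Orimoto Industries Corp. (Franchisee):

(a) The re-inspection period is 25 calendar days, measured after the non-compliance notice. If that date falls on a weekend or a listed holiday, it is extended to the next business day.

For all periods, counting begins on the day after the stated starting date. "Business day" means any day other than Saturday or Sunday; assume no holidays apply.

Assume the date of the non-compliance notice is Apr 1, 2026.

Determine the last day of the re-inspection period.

Apr 27, 2026

Adding 25 calendar days to Apr 1, 2026 gives Apr 26, 2026, which is the last day of the re-inspection period. That falls on a Sunday, so it rolls to the next business day, Monday, Apr 27, 2026.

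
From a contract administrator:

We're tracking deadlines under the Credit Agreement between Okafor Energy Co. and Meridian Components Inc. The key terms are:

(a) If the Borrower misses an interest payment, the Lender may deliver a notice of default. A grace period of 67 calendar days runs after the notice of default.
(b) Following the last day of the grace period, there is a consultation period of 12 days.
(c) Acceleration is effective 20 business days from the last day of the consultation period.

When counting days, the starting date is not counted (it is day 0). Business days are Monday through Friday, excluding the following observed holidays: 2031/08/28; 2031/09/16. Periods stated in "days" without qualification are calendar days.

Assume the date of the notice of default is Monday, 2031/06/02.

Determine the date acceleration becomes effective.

The last day of the grace period: 67 calendar days after 2031/06/02 is 2031/08/08.
The last day of the consultation period: 2031/08/08 + 12 days = 2031/08/20.
The date acceleration becomes effective: counting 20 business days from Wednesday, 2031/08/20 (Aug 21, Aug 22, Aug 25, Aug 26, …, Sep 17, Sep 18, Sep 19, skipping weekends and the listed holidays on Aug 28, Sep 16) reaches Friday, 2031/09/19.

2031/09/19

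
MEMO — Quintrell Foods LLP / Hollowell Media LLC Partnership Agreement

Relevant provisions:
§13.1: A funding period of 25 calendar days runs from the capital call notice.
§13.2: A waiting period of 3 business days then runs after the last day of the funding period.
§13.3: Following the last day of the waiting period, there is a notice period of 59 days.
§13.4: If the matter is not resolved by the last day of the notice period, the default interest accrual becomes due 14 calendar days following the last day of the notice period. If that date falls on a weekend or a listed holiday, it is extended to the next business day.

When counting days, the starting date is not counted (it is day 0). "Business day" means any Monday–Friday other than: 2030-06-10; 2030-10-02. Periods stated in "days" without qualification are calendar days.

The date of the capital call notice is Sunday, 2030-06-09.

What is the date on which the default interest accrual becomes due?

The last day of the funding period: 25 calendar days after 2030-06-09 is 2030-07-04.
The last day of the waiting period: 3 business days after Thursday, 2030-07-04, skipping weekends — Jul 5, Jul 8, Jul 9 — lands on Tuesday, 2030-07-09.
The last day of the notice period: 2030-07-09 + 59 days = 2030-09-06.
The date on which the default interest accrual becomes due: 2030-09-06 + 14 days = 2030-09-20. 2030-09-20 is a Friday and is not a listed holiday, so no roll-forward applies.

2030-09-20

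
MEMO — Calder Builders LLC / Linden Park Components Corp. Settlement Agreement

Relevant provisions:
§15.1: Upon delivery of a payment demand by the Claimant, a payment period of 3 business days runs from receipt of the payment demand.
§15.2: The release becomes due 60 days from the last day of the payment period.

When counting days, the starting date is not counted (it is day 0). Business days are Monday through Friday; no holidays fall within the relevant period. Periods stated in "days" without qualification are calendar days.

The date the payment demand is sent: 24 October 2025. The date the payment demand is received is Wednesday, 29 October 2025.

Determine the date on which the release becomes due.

The last day of the payment period: counting 3 business days from Wednesday, 29 October 2025 (Oct 30, Oct 31, Nov 3, skipping weekends) reaches Monday, 3 November 2025.
The date on which the release becomes due: 60 calendar days after 3 November 2025 is 2 January 2026.

2 January 2026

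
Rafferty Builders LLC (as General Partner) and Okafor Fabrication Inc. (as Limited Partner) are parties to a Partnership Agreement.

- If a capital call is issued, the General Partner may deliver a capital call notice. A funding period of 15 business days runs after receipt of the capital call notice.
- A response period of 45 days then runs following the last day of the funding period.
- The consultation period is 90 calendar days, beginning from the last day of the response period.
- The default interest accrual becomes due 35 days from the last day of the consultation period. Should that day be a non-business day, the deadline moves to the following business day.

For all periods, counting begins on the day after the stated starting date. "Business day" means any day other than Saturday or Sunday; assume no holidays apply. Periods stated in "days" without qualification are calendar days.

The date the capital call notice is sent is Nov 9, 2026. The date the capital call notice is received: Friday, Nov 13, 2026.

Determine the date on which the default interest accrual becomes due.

May 24, 2027

The last day of the funding period: 15 business days after Friday, Nov 13, 2026, skipping weekends — Nov 16, Nov 17, Nov 18, Nov 19, …, Dec 2, Dec 3, Dec 4 — lands on Friday, Dec 4, 2026.
The last day of the response period: 45 calendar days after Dec 4, 2026 is Jan 18, 2027.
The last day of the consultation period: Jan 18, 2027 + 90 days = Apr 18, 2027.
Adding 35 calendar days to Apr 18, 2027 gives May 23, 2027, which is the date on which the default interest accrual becomes due. That falls on a Sunday, so it rolls to the next business day, Monday, May 24, 2027.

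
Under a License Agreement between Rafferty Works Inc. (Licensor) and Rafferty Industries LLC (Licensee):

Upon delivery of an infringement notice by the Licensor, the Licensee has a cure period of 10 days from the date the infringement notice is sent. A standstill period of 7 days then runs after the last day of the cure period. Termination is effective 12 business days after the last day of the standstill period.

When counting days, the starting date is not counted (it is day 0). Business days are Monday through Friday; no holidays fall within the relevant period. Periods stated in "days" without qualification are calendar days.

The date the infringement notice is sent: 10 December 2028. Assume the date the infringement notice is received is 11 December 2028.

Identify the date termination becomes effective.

12 January 2029

The last day of the cure period: 10 calendar days after 10 December 2028 is 20 December 2028.
The last day of the standstill period: 7 calendar days after 20 December 2028 is 27 December 2028.
The date termination becomes effective: counting 12 business days from Wednesday, 27 December 2028 (Dec 28, Dec 29, Jan 1, Jan 2, …, Jan 10, Jan 11, Jan 12, skipping weekends) reaches Friday, 12 January 2029.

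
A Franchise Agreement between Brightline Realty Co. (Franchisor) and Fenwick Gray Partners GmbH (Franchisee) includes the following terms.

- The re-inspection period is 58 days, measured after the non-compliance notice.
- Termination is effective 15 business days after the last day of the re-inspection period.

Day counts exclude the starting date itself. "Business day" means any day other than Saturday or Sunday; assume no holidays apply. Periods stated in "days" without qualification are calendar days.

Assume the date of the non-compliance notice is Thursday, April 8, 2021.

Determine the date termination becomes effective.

June 25, 2021

The last day of the re-inspection period: 58 calendar days after April 8, 2021 is June 5, 2021.
The date termination becomes effective: counting 15 business days from Saturday, June 5, 2021 (Jun 7, Jun 8, Jun 9, Jun 10, …, Jun 23, Jun 24, Jun 25, skipping weekends) reaches Friday, June 25, 2021.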